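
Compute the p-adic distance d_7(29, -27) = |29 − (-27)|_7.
d_7(29, -27) = 1/7

Step 1 — x − y = 29 − (-27) = 56. Step 2 — v_7(56) = 1 (factor: 56 = (7^1 · 8); the sign does not affect v_p). Step 3 — |x − y|_7 = 7^{-1} = 1/7.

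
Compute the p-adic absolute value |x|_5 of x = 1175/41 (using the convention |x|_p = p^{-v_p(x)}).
|1175/41|_5 = 1/25

Step 1 — compute v_5(x) by factoring powers of 5 out of the numerator and denominator: v_5(1175/41) = 2. Step 2 — apply |x|_p = p^{-v_p(x)} = 5^{-2} = 1/25.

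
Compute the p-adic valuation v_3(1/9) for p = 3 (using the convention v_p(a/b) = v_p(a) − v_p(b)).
v_3(1/9) = -2

Factor powers of 3 from the numerator and denominator of the reduced fraction: 1 = 3^0 · 1 and 9 = 3^2 · 1. Apply v_p(a/b) = v_p(a) − v_p(b): v_3(1/9) = 0 − 2 = -2.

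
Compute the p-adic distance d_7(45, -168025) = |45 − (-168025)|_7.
d_7(45, -168025) = 1/16807

Step 1 — x − y = 45 − (-168025) = 168070. Step 2 — v_7(168070) = 5 (factor: 168070 = (7^5 · 10); the sign does not affect v_p). Step 3 — |x − y|_7 = 7^{-5} = 1/16807.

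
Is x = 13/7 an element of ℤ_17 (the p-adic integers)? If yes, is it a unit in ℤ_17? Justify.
x ∈ ℤ_17^× (unit); v_17(x) = 0

ℤ_17 = {x ∈ ℚ_17 : v_17(x) ≥ 0} and ℤ_17^× = {x ∈ ℤ_17 : v_17(x) = 0}. Here v_17(13/7) = v_17(num) − v_17(den) = 0; compare against these criteria.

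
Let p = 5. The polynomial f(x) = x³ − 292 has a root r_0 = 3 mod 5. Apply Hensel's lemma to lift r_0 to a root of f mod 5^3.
r_2 = 23 (mod 125)

Hensel: r_{i+1} = r_i − f(r_i)/f′(r_i) mod 5^{i+2}, where f′(x) = 3x². Iterate:
  r_0 = 3 (mod 5)
  r_1 = 23 (mod 25)
  r_2 = 23 (mod 125)
Final: r = 23 with f(r) ≡ 0 mod 5^3.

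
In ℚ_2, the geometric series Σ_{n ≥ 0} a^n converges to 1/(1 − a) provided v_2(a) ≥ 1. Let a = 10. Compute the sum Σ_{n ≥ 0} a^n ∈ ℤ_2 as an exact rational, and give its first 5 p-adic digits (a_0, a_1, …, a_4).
Σ a^n = 1/(1 − a) = -1/9;  first 5 digits = (1, 1, 1, 0, 0)

v_2(a) = 1 ≥ 1, so the series converges in ℤ_2 to 1/(1 − a) = 1/(1 − 10) = -1/9. Expand this rational in ℤ_2: compute digits iteratively via d_i = x_i mod 2, x_{i+1} = (x_i − d_i)/2. The first 5 digits are (1, 1, 1, 0, 0).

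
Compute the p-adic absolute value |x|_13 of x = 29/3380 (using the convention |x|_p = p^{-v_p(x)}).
|29/3380|_13 = 169

Step 1 — compute v_13(x) by factoring powers of 13 out of the numerator and denominator: v_13(29/3380) = -2. Step 2 — apply |x|_p = p^{-v_p(x)} = 13^{2} = 169.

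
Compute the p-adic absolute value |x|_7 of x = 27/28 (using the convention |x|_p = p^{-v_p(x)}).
|27/28|_7 = 7

Step 1 — compute v_7(x) by factoring powers of 7 out of the numerator and denominator: v_7(27/28) = -1. Step 2 — apply |x|_p = p^{-v_p(x)} = 7^{1} = 7.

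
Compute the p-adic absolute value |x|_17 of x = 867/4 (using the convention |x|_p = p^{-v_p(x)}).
|867/4|_17 = 1/289

Step 1 — compute v_17(x) by factoring powers of 17 out of the numerator and denominator: v_17(867/4) = 2. Step 2 — apply |x|_p = p^{-v_p(x)} = 17^{-2} = 1/289.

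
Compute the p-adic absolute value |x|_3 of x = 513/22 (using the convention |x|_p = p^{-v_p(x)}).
|513/22|_3 = 1/27

Step 1 — compute v_3(x) by factoring powers of 3 out of the numerator and denominator: v_3(513/22) = 3. Step 2 — apply |x|_p = p^{-v_p(x)} = 3^{-3} = 1/27.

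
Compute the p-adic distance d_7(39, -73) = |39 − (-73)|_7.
d_7(39, -73) = 1/7

Step 1 — x − y = 39 − (-73) = 112. Step 2 — v_7(112) = 1 (factor: 112 = (7^1 · 16); the sign does not affect v_p). Step 3 — |x − y|_7 = 7^{-1} = 1/7.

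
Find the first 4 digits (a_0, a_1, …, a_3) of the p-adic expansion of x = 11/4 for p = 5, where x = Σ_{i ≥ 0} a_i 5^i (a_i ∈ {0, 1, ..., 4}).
(a_0, …, a_3) = (4, 1, 1, 1)

v_5(11/4) = 0 (numerator and denominator both coprime to 5), so x ∈ ℤ_5^×. Compute digits iteratively via a_i = x_i mod 5, x_{i+1} = (x_i − a_i)/5, with x_0 = x:
  x_0 = 11/4;  a_0 = 4;  x_1 = (x_0 − 4)/5 = -1/4
  x_1 = -1/4;  a_1 = 1;  x_2 = (x_1 − 1)/5 = -1/4
  x_2 = -1/4;  a_2 = 1;  x_3 = (x_2 − 1)/5 = -1/4
  x_3 = -1/4;  a_3 = 1;  x_4 = (x_3 − 1)/5 = -1/4
Digits: (4, 1, 1, 1).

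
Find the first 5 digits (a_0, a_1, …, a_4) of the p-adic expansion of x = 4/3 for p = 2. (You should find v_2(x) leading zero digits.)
(a_0, …, a_4) = (0, 0, 1, 1, 0)

v_2(4/3) = 2, so a_0 = ... = a_1 = 0. Factor out: x = 2^2 · u with u = 1/3 a unit in ℤ_2. Expand u iteratively via a_{v+i} = u_i mod 2, u_{i+1} = (u_i − a_{v+i})/2:
  u_0 = 1/3;  a_2 = 1;  u_1 = (u_0 − 1)/2 = -1/3
  u_1 = -1/3;  a_3 = 1;  u_2 = (u_1 − 1)/2 = -2/3
  u_2 = -2/3;  a_4 = 0;  u_3 = (u_2 − 0)/2 = -1/3
Digits: (0, 0, 1, 1, 0).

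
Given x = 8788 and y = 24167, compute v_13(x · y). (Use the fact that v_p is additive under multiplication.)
v_13(212379596) = 6

v_p(x) = 3 (factor: 8788 = 13^3 · 4); v_p(y) = 3 (factor: 24167 = 13^3 · 11). Additivity: v_p(xy) = v_p(x) + v_p(y) = 3 + 3 = 6. (Direct check: xy = 212379596 = 13^6 · (44).)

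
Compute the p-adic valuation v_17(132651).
v_17(132651) = 3

v_17(n) is the largest exponent k such that 17^k divides n. Factor out: 132651 = 17^3 · 27. (Sign doesn't affect v_p.) So v_17(132651) = 3.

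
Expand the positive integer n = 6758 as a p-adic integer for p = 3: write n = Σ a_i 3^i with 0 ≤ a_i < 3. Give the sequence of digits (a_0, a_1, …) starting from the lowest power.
(a_0, a_1, …) = (2, 2, 0, 1, 2, 0, 0, 0, 1)

Repeated division by 3 gives the digits low-to-high: 6758 = 2 + 2·3^1 + 1·3^3 + 2·3^4 + 1·3^8. Digit sequence: (2, 2, 0, 1, 2, 0, 0, 0, 1).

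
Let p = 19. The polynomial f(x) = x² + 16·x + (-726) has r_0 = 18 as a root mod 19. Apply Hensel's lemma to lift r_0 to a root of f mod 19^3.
r_2 = 2089 (mod 6859)

Hensel: r_{i+1} = r_i − f(r_i)·(f′(r_i))^{-1} mod 19^{i+2}, f′(x) = 2x + 16. Iterate:
  r_0 = 18 (mod 19)
  r_1 = 284 (mod 361)
  r_2 = 2089 (mod 6859)
Final: r = 2089 satisfies f(r) ≡ 0 mod 19^3.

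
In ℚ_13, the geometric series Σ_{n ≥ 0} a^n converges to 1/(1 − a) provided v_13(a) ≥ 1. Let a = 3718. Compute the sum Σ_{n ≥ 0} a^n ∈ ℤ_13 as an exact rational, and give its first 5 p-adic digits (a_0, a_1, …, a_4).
Σ a^n = 1/(1 − a) = -1/3717;  first 5 digits = (1, 0, 9, 1, 3)

v_13(a) = 2 ≥ 1, so the series converges in ℤ_13 to 1/(1 − a) = 1/(1 − 3718) = -1/3717. Expand this rational in ℤ_13: compute digits iteratively via d_i = x_i mod 13, x_{i+1} = (x_i − d_i)/13. The first 5 digits are (1, 0, 9, 1, 3).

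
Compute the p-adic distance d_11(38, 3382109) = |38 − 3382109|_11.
d_11(38, 3382109) = 1/161051

Step 1 — x − y = 38 − 3382109 = -3382071. Step 2 — v_11(-3382071) = 5 (factor: -3382071 = −(11^5 · 21); the sign does not affect v_p). Step 3 — |x − y|_11 = 11^{-5} = 1/161051.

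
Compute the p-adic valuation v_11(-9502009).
v_11(-9502009) = 5

v_11(n) is the largest exponent k such that 11^k divides n. Factor out: -9502009 = -11^5 · 59. (Sign doesn't affect v_p.) So v_11(-9502009) = 5.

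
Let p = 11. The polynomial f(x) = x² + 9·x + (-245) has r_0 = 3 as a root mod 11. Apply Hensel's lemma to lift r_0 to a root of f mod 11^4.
r_3 = 10189 (mod 14641)

Hensel: r_{i+1} = r_i − f(r_i)·(f′(r_i))^{-1} mod 11^{i+2}, f′(x) = 2x + 9. Iterate:
  r_0 = 3 (mod 11)
  r_1 = 25 (mod 121)
  r_2 = 872 (mod 1331)
  r_3 = 10189 (mod 14641)
Final: r = 10189 satisfies f(r) ≡ 0 mod 11^4.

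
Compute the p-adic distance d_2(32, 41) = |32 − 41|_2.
d_2(32, 41) = 1

Step 1 — x − y = 32 − 41 = -9. Step 2 — v_2(-9) = 0 (factor: -9 = −(2^0 · 9); the sign does not affect v_p). Step 3 — |x − y|_2 = 2^{0} = 1.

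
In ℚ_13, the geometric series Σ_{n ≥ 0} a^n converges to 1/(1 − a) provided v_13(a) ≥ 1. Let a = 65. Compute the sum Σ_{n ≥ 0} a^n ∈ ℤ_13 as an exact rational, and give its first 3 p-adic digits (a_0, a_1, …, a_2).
Σ a^n = 1/(1 − a) = -1/64;  first 3 digits = (1, 5, 12)

v_13(a) = 1 ≥ 1, so the series converges in ℤ_13 to 1/(1 − a) = 1/(1 − 65) = -1/64. Expand this rational in ℤ_13: compute digits iteratively via d_i = x_i mod 13, x_{i+1} = (x_i − d_i)/13. The first 3 digits are (1, 5, 12).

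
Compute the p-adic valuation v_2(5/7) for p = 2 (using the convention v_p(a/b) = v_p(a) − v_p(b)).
v_2(5/7) = 0

Factor powers of 2 from the numerator and denominator of the reduced fraction: 5 = 2^0 · 5 and 7 = 2^0 · 7. Apply v_p(a/b) = v_p(a) − v_p(b): v_2(5/7) = 0 − 0 = 0.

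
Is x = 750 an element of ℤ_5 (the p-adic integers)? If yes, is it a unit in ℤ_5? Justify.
x ∈ ℤ_5 but not a unit; v_5(x) = 3 > 0

ℤ_5 = {x ∈ ℚ_5 : v_5(x) ≥ 0} and ℤ_5^× = {x ∈ ℤ_5 : v_5(x) = 0}. Here v_5(750) = v_5(num) − v_5(den) = 3; compare against these criteria.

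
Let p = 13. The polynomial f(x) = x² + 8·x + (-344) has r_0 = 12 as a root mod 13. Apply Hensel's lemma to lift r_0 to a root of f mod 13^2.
r_1 = 142 (mod 169)

Hensel: r_{i+1} = r_i − f(r_i)·(f′(r_i))^{-1} mod 13^{i+2}, f′(x) = 2x + 8. Iterate:
  r_0 = 12 (mod 13)
  r_1 = 142 (mod 169)
Final: r = 142 satisfies f(r) ≡ 0 mod 13^2.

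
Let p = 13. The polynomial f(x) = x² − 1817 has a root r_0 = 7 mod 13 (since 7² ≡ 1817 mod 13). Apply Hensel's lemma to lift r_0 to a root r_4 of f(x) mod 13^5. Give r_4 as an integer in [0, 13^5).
r_4 = 251726 (mod 371293)

Hensel's recurrence: r_{i+1} = r_i − f(r_i)·(f′(r_i))^{-1} mod 13^{i+2}, with f′(x) = 2x. Iterate:
  r_0 = 7 (mod 13)
  r_1 = 85 (mod 169)
  r_2 = 1268 (mod 2197)
  r_3 = 23238 (mod 28561)
  r_4 = 251726 (mod 371293)
Final: r_4 = 251726, and one checks f(r_4) ≡ 0 mod 13^5.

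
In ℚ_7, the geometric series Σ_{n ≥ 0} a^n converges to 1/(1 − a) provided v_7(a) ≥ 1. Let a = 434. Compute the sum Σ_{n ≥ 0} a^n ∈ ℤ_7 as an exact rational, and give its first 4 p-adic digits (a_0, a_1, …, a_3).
Σ a^n = 1/(1 − a) = -1/433;  first 4 digits = (1, 6, 2, 3)

v_7(a) = 1 ≥ 1, so the series converges in ℤ_7 to 1/(1 − a) = 1/(1 − 434) = -1/433. Expand this rational in ℤ_7: compute digits iteratively via d_i = x_i mod 7, x_{i+1} = (x_i − d_i)/7. The first 4 digits are (1, 6, 2, 3).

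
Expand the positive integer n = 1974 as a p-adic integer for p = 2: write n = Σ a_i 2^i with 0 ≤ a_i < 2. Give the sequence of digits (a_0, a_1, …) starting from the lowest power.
(a_0, a_1, …) = (0, 1, 1, 0, 1, 1, 0, 1, 1, 1, 1)

Repeated division by 2 gives the digits low-to-high: 1974 = 1·2^1 + 1·2^2 + 1·2^4 + 1·2^5 + 1·2^7 + 1·2^8 + 1·2^9 + 1·2^10. Digit sequence: (0, 1, 1, 0, 1, 1, 0, 1, 1, 1, 1).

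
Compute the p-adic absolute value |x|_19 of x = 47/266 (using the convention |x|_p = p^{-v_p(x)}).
|47/266|_19 = 19

Step 1 — compute v_19(x) by factoring powers of 19 out of the numerator and denominator: v_19(47/266) = -1. Step 2 — apply |x|_p = p^{-v_p(x)} = 19^{1} = 19.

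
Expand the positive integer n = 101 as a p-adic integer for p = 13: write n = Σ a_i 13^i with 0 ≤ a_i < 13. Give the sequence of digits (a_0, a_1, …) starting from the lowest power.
(a_0, a_1, …) = (10, 7)

Repeated division by 13 gives the digits low-to-high: 101 = 10 + 7·13^1. Digit sequence: (10, 7).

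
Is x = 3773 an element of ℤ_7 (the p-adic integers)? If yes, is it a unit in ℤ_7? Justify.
x ∈ ℤ_7 but not a unit; v_7(x) = 3 > 0

ℤ_7 = {x ∈ ℚ_7 : v_7(x) ≥ 0} and ℤ_7^× = {x ∈ ℤ_7 : v_7(x) = 0}. Here v_7(3773) = v_7(num) − v_7(den) = 3; compare against these criteria.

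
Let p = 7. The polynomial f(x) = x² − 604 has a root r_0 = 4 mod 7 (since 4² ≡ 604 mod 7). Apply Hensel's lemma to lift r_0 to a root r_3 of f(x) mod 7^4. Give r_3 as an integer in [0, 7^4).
r_3 = 1278 (mod 2401)

Hensel's recurrence: r_{i+1} = r_i − f(r_i)·(f′(r_i))^{-1} mod 7^{i+2}, with f′(x) = 2x. Iterate:
  r_0 = 4 (mod 7)
  r_1 = 4 (mod 49)
  r_2 = 249 (mod 343)
  r_3 = 1278 (mod 2401)
Final: r_3 = 1278, and one checks f(r_3) ≡ 0 mod 7^4.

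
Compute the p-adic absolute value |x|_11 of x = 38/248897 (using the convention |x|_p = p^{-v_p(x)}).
|38/248897|_11 = 14641

Step 1 — compute v_11(x) by factoring powers of 11 out of the numerator and denominator: v_11(38/248897) = -4. Step 2 — apply |x|_p = p^{-v_p(x)} = 11^{4} = 14641.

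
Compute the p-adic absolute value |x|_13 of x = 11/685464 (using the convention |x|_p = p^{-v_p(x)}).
|11/685464|_13 = 28561

Step 1 — compute v_13(x) by factoring powers of 13 out of the numerator and denominator: v_13(11/685464) = -4. Step 2 — apply |x|_p = p^{-v_p(x)} = 13^{4} = 28561.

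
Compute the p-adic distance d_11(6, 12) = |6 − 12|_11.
d_11(6, 12) = 1

Step 1 — x − y = 6 − 12 = -6. Step 2 — v_11(-6) = 0 (factor: -6 = −(11^0 · 6); the sign does not affect v_p). Step 3 — |x − y|_11 = 11^{0} = 1.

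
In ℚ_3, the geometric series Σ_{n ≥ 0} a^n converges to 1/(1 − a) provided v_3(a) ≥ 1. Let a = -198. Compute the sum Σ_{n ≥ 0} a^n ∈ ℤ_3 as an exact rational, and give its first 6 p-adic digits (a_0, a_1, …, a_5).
Σ a^n = 1/(1 − a) = 1/199;  first 6 digits = (1, 0, 2, 1, 1, 1)

v_3(a) = 2 ≥ 1, so the series converges in ℤ_3 to 1/(1 − a) = 1/(1 − (-198)) = 1/199. Expand this rational in ℤ_3: compute digits iteratively via d_i = x_i mod 3, x_{i+1} = (x_i − d_i)/3. The first 6 digits are (1, 0, 2, 1, 1, 1).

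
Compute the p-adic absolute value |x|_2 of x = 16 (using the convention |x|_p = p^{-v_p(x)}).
|16|_2 = 1/16

Step 1 — compute v_2(x) by factoring powers of 2 out of the numerator and denominator: v_2(16) = 4. Step 2 — apply |x|_p = p^{-v_p(x)} = 2^{-4} = 1/16.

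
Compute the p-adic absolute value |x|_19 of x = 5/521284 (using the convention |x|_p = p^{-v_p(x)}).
|5/521284|_19 = 130321

Step 1 — compute v_19(x) by factoring powers of 19 out of the numerator and denominator: v_19(5/521284) = -4. Step 2 — apply |x|_p = p^{-v_p(x)} = 19^{4} = 130321.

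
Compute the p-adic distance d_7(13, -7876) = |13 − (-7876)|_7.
d_7(13, -7876) = 1/343

Step 1 — x − y = 13 − (-7876) = 7889. Step 2 — v_7(7889) = 3 (factor: 7889 = (7^3 · 23); the sign does not affect v_p). Step 3 — |x − y|_7 = 7^{-3} = 1/343.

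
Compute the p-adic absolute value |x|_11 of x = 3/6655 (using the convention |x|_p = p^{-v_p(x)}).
|3/6655|_11 = 1331

Step 1 — compute v_11(x) by factoring powers of 11 out of the numerator and denominator: v_11(3/6655) = -3. Step 2 — apply |x|_p = p^{-v_p(x)} = 11^{3} = 1331.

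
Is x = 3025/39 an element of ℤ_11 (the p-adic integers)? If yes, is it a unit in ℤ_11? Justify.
x ∈ ℤ_11 but not a unit; v_11(x) = 2 > 0

ℤ_11 = {x ∈ ℚ_11 : v_11(x) ≥ 0} and ℤ_11^× = {x ∈ ℤ_11 : v_11(x) = 0}. Here v_11(3025/39) = v_11(num) − v_11(den) = 2; compare against these criteria.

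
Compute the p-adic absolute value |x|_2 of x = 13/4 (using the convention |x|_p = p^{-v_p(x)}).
|13/4|_2 = 4

Step 1 — compute v_2(x) by factoring powers of 2 out of the numerator and denominator: v_2(13/4) = -2. Step 2 — apply |x|_p = p^{-v_p(x)} = 2^{2} = 4.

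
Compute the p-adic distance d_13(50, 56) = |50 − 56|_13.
d_13(50, 56) = 1

Step 1 — x − y = 50 − 56 = -6. Step 2 — v_13(-6) = 0 (factor: -6 = −(13^0 · 6); the sign does not affect v_p). Step 3 — |x − y|_13 = 13^{0} = 1.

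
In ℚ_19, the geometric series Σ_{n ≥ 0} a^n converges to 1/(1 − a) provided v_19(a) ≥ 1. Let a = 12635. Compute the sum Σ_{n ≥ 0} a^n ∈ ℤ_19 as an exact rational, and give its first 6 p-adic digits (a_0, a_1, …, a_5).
Σ a^n = 1/(1 − a) = -1/12634;  first 6 digits = (1, 0, 16, 1, 9, 7)

v_19(a) = 2 ≥ 1, so the series converges in ℤ_19 to 1/(1 − a) = 1/(1 − 12635) = -1/12634. Expand this rational in ℤ_19: compute digits iteratively via d_i = x_i mod 19, x_{i+1} = (x_i − d_i)/19. The first 6 digits are (1, 0, 16, 1, 9, 7).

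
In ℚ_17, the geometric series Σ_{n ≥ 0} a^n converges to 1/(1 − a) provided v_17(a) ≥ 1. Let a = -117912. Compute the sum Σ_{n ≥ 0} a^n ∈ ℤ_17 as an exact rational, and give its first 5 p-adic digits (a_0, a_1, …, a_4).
Σ a^n = 1/(1 − a) = 1/117913;  first 5 digits = (1, 0, 0, 10, 15)

v_17(a) = 3 ≥ 1, so the series converges in ℤ_17 to 1/(1 − a) = 1/(1 − (-117912)) = 1/117913. Expand this rational in ℤ_17: compute digits iteratively via d_i = x_i mod 17, x_{i+1} = (x_i − d_i)/17. The first 5 digits are (1, 0, 0, 10, 15).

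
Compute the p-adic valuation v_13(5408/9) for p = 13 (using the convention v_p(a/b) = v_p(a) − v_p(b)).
v_13(5408/9) = 2

Factor powers of 13 from the numerator and denominator of the reduced fraction: 5408 = 13^2 · 32 and 9 = 13^0 · 9. Apply v_p(a/b) = v_p(a) − v_p(b): v_13(5408/9) = 2 − 0 = 2.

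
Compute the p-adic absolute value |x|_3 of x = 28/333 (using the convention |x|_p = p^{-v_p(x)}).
|28/333|_3 = 9

Step 1 — compute v_3(x) by factoring powers of 3 out of the numerator and denominator: v_3(28/333) = -2. Step 2 — apply |x|_p = p^{-v_p(x)} = 3^{2} = 9.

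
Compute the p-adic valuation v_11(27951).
v_11(27951) = 3

v_11(n) is the largest exponent k such that 11^k divides n. Factor out: 27951 = 11^3 · 21. (Sign doesn't affect v_p.) So v_11(27951) = 3.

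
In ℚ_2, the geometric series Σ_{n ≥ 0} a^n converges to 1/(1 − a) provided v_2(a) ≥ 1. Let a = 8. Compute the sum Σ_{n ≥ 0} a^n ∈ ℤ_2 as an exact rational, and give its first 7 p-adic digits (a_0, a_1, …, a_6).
Σ a^n = 1/(1 − a) = -1/7;  first 7 digits = (1, 0, 0, 1, 0, 0, 1)

v_2(a) = 3 ≥ 1, so the series converges in ℤ_2 to 1/(1 − a) = 1/(1 − 8) = -1/7. Expand this rational in ℤ_2: compute digits iteratively via d_i = x_i mod 2, x_{i+1} = (x_i − d_i)/2. The first 7 digits are (1, 0, 0, 1, 0, 0, 1).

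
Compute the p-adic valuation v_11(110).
v_11(110) = 1

v_11(n) is the largest exponent k such that 11^k divides n. Factor out: 110 = 11^1 · 10. (Sign doesn't affect v_p.) So v_11(110) = 1.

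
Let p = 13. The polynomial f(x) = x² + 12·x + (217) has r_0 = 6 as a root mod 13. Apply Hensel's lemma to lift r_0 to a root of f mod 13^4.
r_3 = 9717 (mod 28561)

Hensel: r_{i+1} = r_i − f(r_i)·(f′(r_i))^{-1} mod 13^{i+2}, f′(x) = 2x + 12. Iterate:
  r_0 = 6 (mod 13)
  r_1 = 84 (mod 169)
  r_2 = 929 (mod 2197)
  r_3 = 9717 (mod 28561)
Final: r = 9717 satisfies f(r) ≡ 0 mod 13^4.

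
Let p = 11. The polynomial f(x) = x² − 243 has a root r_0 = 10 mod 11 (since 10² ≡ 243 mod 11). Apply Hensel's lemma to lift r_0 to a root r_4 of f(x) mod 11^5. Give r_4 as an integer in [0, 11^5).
r_4 = 87724 (mod 161051)

Hensel's recurrence: r_{i+1} = r_i − f(r_i)·(f′(r_i))^{-1} mod 11^{i+2}, with f′(x) = 2x. Iterate:
  r_0 = 10 (mod 11)
  r_1 = 120 (mod 121)
  r_2 = 1209 (mod 1331)
  r_3 = 14519 (mod 14641)
  r_4 = 87724 (mod 161051)
Final: r_4 = 87724, and one checks f(r_4) ≡ 0 mod 11^5.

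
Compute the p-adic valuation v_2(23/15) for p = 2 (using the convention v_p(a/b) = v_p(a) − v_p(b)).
v_2(23/15) = 0

Factor powers of 2 from the numerator and denominator of the reduced fraction: 23 = 2^0 · 23 and 15 = 2^0 · 15. Apply v_p(a/b) = v_p(a) − v_p(b): v_2(23/15) = 0 − 0 = 0.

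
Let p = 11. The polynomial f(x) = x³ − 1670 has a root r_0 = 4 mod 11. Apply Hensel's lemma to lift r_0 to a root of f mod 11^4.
r_3 = 9178 (mod 14641)

Hensel: r_{i+1} = r_i − f(r_i)/f′(r_i) mod 11^{i+2}, where f′(x) = 3x². Iterate:
  r_0 = 4 (mod 11)
  r_1 = 103 (mod 121)
  r_2 = 1192 (mod 1331)
  r_3 = 9178 (mod 14641)
Final: r = 9178 with f(r) ≡ 0 mod 11^4.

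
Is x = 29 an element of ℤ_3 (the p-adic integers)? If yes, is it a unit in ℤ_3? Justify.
x ∈ ℤ_3^× (unit); v_3(x) = 0

ℤ_3 = {x ∈ ℚ_3 : v_3(x) ≥ 0} and ℤ_3^× = {x ∈ ℤ_3 : v_3(x) = 0}. Here v_3(29) = v_3(num) − v_3(den) = 0; compare against these criteria.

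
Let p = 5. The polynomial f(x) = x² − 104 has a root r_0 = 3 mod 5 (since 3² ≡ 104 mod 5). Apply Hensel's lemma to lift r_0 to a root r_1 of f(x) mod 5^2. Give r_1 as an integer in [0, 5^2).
r_1 = 23 (mod 25)

Hensel's recurrence: r_{i+1} = r_i − f(r_i)·(f′(r_i))^{-1} mod 5^{i+2}, with f′(x) = 2x. Iterate:
  r_0 = 3 (mod 5)
  r_1 = 23 (mod 25)
Final: r_1 = 23, and one checks f(r_1) ≡ 0 mod 5^2.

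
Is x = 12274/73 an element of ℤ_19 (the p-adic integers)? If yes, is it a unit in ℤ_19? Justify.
x ∈ ℤ_19 but not a unit; v_19(x) = 2 > 0

ℤ_19 = {x ∈ ℚ_19 : v_19(x) ≥ 0} and ℤ_19^× = {x ∈ ℤ_19 : v_19(x) = 0}. Here v_19(12274/73) = v_19(num) − v_19(den) = 2; compare against these criteria.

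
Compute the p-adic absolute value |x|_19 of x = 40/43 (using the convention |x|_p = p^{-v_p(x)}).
|40/43|_19 = 1

Step 1 — compute v_19(x) by factoring powers of 19 out of the numerator and denominator: v_19(40/43) = 0. Step 2 — apply |x|_p = p^{-v_p(x)} = 19^{0} = 1.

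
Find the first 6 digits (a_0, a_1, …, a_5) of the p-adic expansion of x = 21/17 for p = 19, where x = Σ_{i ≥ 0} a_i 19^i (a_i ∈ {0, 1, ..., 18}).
(a_0, …, a_5) = (18, 17, 8, 4, 2, 1)

v_19(21/17) = 0 (numerator and denominator both coprime to 19), so x ∈ ℤ_19^×. Compute digits iteratively via a_i = x_i mod 19, x_{i+1} = (x_i − a_i)/19, with x_0 = x:
  x_0 = 21/17;  a_0 = 18;  x_1 = (x_0 − 18)/19 = -15/17
  x_1 = -15/17;  a_1 = 17;  x_2 = (x_1 − 17)/19 = -16/17
  x_2 = -16/17;  a_2 = 8;  x_3 = (x_2 − 8)/19 = -8/17
  x_3 = -8/17;  a_3 = 4;  x_4 = (x_3 − 4)/19 = -4/17
  x_4 = -4/17;  a_4 = 2;  x_5 = (x_4 − 2)/19 = -2/17
  x_5 = -2/17;  a_5 = 1;  x_6 = (x_5 − 1)/19 = -1/17
Digits: (18, 17, 8, 4, 2, 1).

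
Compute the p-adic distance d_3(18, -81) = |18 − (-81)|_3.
d_3(18, -81) = 1/9

Step 1 — x − y = 18 − (-81) = 99. Step 2 — v_3(99) = 2 (factor: 99 = (3^2 · 11); the sign does not affect v_p). Step 3 — |x − y|_3 = 3^{-2} = 1/9.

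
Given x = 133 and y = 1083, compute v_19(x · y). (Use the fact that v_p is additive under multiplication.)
v_19(144039) = 3

v_p(x) = 1 (factor: 133 = 19^1 · 7); v_p(y) = 2 (factor: 1083 = 19^2 · 3). Additivity: v_p(xy) = v_p(x) + v_p(y) = 1 + 2 = 3. (Direct check: xy = 144039 = 19^3 · (21).)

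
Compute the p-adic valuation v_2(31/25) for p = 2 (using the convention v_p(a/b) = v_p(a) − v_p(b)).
v_2(31/25) = 0

Factor powers of 2 from the numerator and denominator of the reduced fraction: 31 = 2^0 · 31 and 25 = 2^0 · 25. Apply v_p(a/b) = v_p(a) − v_p(b): v_2(31/25) = 0 − 0 = 0.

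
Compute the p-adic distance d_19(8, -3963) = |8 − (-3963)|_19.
d_19(8, -3963) = 1/361

Step 1 — x − y = 8 − (-3963) = 3971. Step 2 — v_19(3971) = 2 (factor: 3971 = (19^2 · 11); the sign does not affect v_p). Step 3 — |x − y|_19 = 19^{-2} = 1/361.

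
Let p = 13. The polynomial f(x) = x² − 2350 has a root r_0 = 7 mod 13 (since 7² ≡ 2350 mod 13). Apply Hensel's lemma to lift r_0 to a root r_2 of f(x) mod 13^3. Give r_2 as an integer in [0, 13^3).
r_2 = 1125 (mod 2197)

Hensel's recurrence: r_{i+1} = r_i − f(r_i)·(f′(r_i))^{-1} mod 13^{i+2}, with f′(x) = 2x. Iterate:
  r_0 = 7 (mod 13)
  r_1 = 111 (mod 169)
  r_2 = 1125 (mod 2197)
Final: r_2 = 1125, and one checks f(r_2) ≡ 0 mod 13^3.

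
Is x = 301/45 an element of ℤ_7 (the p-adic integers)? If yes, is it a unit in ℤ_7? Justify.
x ∈ ℤ_7 but not a unit; v_7(x) = 1 > 0

ℤ_7 = {x ∈ ℚ_7 : v_7(x) ≥ 0} and ℤ_7^× = {x ∈ ℤ_7 : v_7(x) = 0}. Here v_7(301/45) = v_7(num) − v_7(den) = 1; compare against these criteria.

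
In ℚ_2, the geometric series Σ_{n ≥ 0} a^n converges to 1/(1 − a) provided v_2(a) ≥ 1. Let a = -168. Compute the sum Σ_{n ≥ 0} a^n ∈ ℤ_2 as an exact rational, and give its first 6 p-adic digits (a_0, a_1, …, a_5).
Σ a^n = 1/(1 − a) = 1/169;  first 6 digits = (1, 0, 0, 1, 1, 0)

v_2(a) = 3 ≥ 1, so the series converges in ℤ_2 to 1/(1 − a) = 1/(1 − (-168)) = 1/169. Expand this rational in ℤ_2: compute digits iteratively via d_i = x_i mod 2, x_{i+1} = (x_i − d_i)/2. The first 6 digits are (1, 0, 0, 1, 1, 0).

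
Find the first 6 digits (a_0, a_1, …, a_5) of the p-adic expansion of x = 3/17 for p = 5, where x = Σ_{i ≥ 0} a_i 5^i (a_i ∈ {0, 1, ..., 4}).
(a_0, …, a_5) = (4, 1, 2, 1, 0, 2)

v_5(3/17) = 0 (numerator and denominator both coprime to 5), so x ∈ ℤ_5^×. Compute digits iteratively via a_i = x_i mod 5, x_{i+1} = (x_i − a_i)/5, with x_0 = x:
  x_0 = 3/17;  a_0 = 4;  x_1 = (x_0 − 4)/5 = -13/17
  x_1 = -13/17;  a_1 = 1;  x_2 = (x_1 − 1)/5 = -6/17
  x_2 = -6/17;  a_2 = 2;  x_3 = (x_2 − 2)/5 = -8/17
  x_3 = -8/17;  a_3 = 1;  x_4 = (x_3 − 1)/5 = -5/17
  x_4 = -5/17;  a_4 = 0;  x_5 = (x_4 − 0)/5 = -1/17
  x_5 = -1/17;  a_5 = 2;  x_6 = (x_5 − 2)/5 = -7/17
Digits: (4, 1, 2, 1, 0, 2).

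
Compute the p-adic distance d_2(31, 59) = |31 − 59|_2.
d_2(31, 59) = 1/4

Step 1 — x − y = 31 − 59 = -28. Step 2 — v_2(-28) = 2 (factor: -28 = −(2^2 · 7); the sign does not affect v_p). Step 3 — |x − y|_2 = 2^{-2} = 1/4.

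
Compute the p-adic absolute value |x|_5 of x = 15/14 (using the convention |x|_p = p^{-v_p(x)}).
|15/14|_5 = 1/5

Step 1 — compute v_5(x) by factoring powers of 5 out of the numerator and denominator: v_5(15/14) = 1. Step 2 — apply |x|_p = p^{-v_p(x)} = 5^{-1} = 1/5.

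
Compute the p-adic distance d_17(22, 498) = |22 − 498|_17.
d_17(22, 498) = 1/17

Step 1 — x − y = 22 − 498 = -476. Step 2 — v_17(-476) = 1 (factor: -476 = −(17^1 · 28); the sign does not affect v_p). Step 3 — |x − y|_17 = 17^{-1} = 1/17.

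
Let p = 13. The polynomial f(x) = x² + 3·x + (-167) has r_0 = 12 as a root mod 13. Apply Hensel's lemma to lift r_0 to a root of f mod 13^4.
r_3 = 168 (mod 28561)

Hensel: r_{i+1} = r_i − f(r_i)·(f′(r_i))^{-1} mod 13^{i+2}, f′(x) = 2x + 3. Iterate:
  r_0 = 12 (mod 13)
  r_1 = 168 (mod 169)
  r_2 = 168 (mod 2197)
  r_3 = 168 (mod 28561)
Final: r = 168 satisfies f(r) ≡ 0 mod 13^4.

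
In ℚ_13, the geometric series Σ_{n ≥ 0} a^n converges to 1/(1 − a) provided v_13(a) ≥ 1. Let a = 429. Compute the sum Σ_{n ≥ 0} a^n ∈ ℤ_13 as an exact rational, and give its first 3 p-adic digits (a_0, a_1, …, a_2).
Σ a^n = 1/(1 − a) = -1/428;  first 3 digits = (1, 7, 12)

v_13(a) = 1 ≥ 1, so the series converges in ℤ_13 to 1/(1 − a) = 1/(1 − 429) = -1/428. Expand this rational in ℤ_13: compute digits iteratively via d_i = x_i mod 13, x_{i+1} = (x_i − d_i)/13. The first 3 digits are (1, 7, 12).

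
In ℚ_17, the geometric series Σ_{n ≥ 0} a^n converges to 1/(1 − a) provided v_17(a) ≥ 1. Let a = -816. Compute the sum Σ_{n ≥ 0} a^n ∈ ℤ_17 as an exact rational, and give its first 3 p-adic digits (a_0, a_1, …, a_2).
Σ a^n = 1/(1 − a) = 1/817;  first 3 digits = (1, 3, 6)

v_17(a) = 1 ≥ 1, so the series converges in ℤ_17 to 1/(1 − a) = 1/(1 − (-816)) = 1/817. Expand this rational in ℤ_17: compute digits iteratively via d_i = x_i mod 17, x_{i+1} = (x_i − d_i)/17. The first 3 digits are (1, 3, 6).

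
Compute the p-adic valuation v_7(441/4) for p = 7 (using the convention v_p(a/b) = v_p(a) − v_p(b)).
v_7(441/4) = 2

Factor powers of 7 from the numerator and denominator of the reduced fraction: 441 = 7^2 · 9 and 4 = 7^0 · 4. Apply v_p(a/b) = v_p(a) − v_p(b): v_7(441/4) = 2 − 0 = 2.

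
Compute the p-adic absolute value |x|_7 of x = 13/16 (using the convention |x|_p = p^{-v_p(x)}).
|13/16|_7 = 1

Step 1 — compute v_7(x) by factoring powers of 7 out of the numerator and denominator: v_7(13/16) = 0. Step 2 — apply |x|_p = p^{-v_p(x)} = 7^{0} = 1.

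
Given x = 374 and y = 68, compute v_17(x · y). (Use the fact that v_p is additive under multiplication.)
v_17(25432) = 2

v_p(x) = 1 (factor: 374 = 17^1 · 22); v_p(y) = 1 (factor: 68 = 17^1 · 4). Additivity: v_p(xy) = v_p(x) + v_p(y) = 1 + 1 = 2. (Direct check: xy = 25432 = 17^2 · (88).)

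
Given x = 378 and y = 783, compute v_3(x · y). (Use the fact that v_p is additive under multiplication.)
v_3(295974) = 6

v_p(x) = 3 (factor: 378 = 3^3 · 14); v_p(y) = 3 (factor: 783 = 3^3 · 29). Additivity: v_p(xy) = v_p(x) + v_p(y) = 3 + 3 = 6. (Direct check: xy = 295974 = 3^6 · (406).)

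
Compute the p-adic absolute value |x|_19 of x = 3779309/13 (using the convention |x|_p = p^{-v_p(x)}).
|3779309/13|_19 = 1/130321

Step 1 — compute v_19(x) by factoring powers of 19 out of the numerator and denominator: v_19(3779309/13) = 4. Step 2 — apply |x|_p = p^{-v_p(x)} = 19^{-4} = 1/130321.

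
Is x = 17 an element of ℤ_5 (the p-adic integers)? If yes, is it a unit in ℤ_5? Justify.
x ∈ ℤ_5^× (unit); v_5(x) = 0

ℤ_5 = {x ∈ ℚ_5 : v_5(x) ≥ 0} and ℤ_5^× = {x ∈ ℤ_5 : v_5(x) = 0}. Here v_5(17) = v_5(num) − v_5(den) = 0; compare against these criteria.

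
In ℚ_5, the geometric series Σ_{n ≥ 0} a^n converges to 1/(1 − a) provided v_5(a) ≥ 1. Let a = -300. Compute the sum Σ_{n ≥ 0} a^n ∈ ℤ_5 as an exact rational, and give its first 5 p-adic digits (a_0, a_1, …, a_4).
Σ a^n = 1/(1 − a) = 1/301;  first 5 digits = (1, 0, 3, 2, 3)

v_5(a) = 2 ≥ 1, so the series converges in ℤ_5 to 1/(1 − a) = 1/(1 − (-300)) = 1/301. Expand this rational in ℤ_5: compute digits iteratively via d_i = x_i mod 5, x_{i+1} = (x_i − d_i)/5. The first 5 digits are (1, 0, 3, 2, 3).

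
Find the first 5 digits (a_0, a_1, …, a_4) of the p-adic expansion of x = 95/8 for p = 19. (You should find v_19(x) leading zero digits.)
(a_0, …, a_4) = (0, 3, 7, 2, 7)

v_19(95/8) = 1, so a_0 = ... = a_0 = 0. Factor out: x = 19^1 · u with u = 5/8 a unit in ℤ_19. Expand u iteratively via a_{v+i} = u_i mod 19, u_{i+1} = (u_i − a_{v+i})/19:
  u_0 = 5/8;  a_1 = 3;  u_1 = (u_0 − 3)/19 = -1/8
  u_1 = -1/8;  a_2 = 7;  u_2 = (u_1 − 7)/19 = -3/8
  u_2 = -3/8;  a_3 = 2;  u_3 = (u_2 − 2)/19 = -1/8
  u_3 = -1/8;  a_4 = 7;  u_4 = (u_3 − 7)/19 = -3/8
Digits: (0, 3, 7, 2, 7).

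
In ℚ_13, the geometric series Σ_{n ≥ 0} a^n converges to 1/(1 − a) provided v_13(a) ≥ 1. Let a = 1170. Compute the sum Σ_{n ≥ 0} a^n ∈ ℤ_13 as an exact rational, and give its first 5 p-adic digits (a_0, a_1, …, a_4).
Σ a^n = 1/(1 − a) = -1/1169;  first 5 digits = (1, 12, 7, 11, 4)

v_13(a) = 1 ≥ 1, so the series converges in ℤ_13 to 1/(1 − a) = 1/(1 − 1170) = -1/1169. Expand this rational in ℤ_13: compute digits iteratively via d_i = x_i mod 13, x_{i+1} = (x_i − d_i)/13. The first 5 digits are (1, 12, 7, 11, 4).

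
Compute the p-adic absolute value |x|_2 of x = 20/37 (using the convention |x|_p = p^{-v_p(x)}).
|20/37|_2 = 1/4

Step 1 — compute v_2(x) by factoring powers of 2 out of the numerator and denominator: v_2(20/37) = 2. Step 2 — apply |x|_p = p^{-v_p(x)} = 2^{-2} = 1/4.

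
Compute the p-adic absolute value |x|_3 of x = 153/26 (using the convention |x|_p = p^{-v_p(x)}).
|153/26|_3 = 1/9

Step 1 — compute v_3(x) by factoring powers of 3 out of the numerator and denominator: v_3(153/26) = 2. Step 2 — apply |x|_p = p^{-v_p(x)} = 3^{-2} = 1/9.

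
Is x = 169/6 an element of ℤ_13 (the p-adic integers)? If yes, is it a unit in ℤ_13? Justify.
x ∈ ℤ_13 but not a unit; v_13(x) = 2 > 0

ℤ_13 = {x ∈ ℚ_13 : v_13(x) ≥ 0} and ℤ_13^× = {x ∈ ℤ_13 : v_13(x) = 0}. Here v_13(169/6) = v_13(num) − v_13(den) = 2; compare against these criteria.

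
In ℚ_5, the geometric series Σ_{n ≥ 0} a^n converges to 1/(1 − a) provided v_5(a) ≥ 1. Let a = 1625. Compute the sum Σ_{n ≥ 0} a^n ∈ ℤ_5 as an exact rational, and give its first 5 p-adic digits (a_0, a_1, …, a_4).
Σ a^n = 1/(1 − a) = -1/1624;  first 5 digits = (1, 0, 0, 3, 2)

v_5(a) = 3 ≥ 1, so the series converges in ℤ_5 to 1/(1 − a) = 1/(1 − 1625) = -1/1624. Expand this rational in ℤ_5: compute digits iteratively via d_i = x_i mod 5, x_{i+1} = (x_i − d_i)/5. The first 5 digits are (1, 0, 0, 3, 2).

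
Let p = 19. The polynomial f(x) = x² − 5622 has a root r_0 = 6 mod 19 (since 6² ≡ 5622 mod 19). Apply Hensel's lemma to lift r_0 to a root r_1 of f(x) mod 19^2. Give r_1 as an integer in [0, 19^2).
r_1 = 291 (mod 361)

Hensel's recurrence: r_{i+1} = r_i − f(r_i)·(f′(r_i))^{-1} mod 19^{i+2}, with f′(x) = 2x. Iterate:
  r_0 = 6 (mod 19)
  r_1 = 291 (mod 361)
Final: r_1 = 291, and one checks f(r_1) ≡ 0 mod 19^2.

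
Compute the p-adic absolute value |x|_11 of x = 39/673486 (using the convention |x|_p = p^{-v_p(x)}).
|39/673486|_11 = 14641

Step 1 — compute v_11(x) by factoring powers of 11 out of the numerator and denominator: v_11(39/673486) = -4. Step 2 — apply |x|_p = p^{-v_p(x)} = 11^{4} = 14641.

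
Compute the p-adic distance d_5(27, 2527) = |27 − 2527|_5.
d_5(27, 2527) = 1/625

Step 1 — x − y = 27 − 2527 = -2500. Step 2 — v_5(-2500) = 4 (factor: -2500 = −(5^4 · 4); the sign does not affect v_p). Step 3 — |x − y|_5 = 5^{-4} = 1/625.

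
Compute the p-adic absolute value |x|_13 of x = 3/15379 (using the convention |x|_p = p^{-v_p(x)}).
|3/15379|_13 = 2197

Step 1 — compute v_13(x) by factoring powers of 13 out of the numerator and denominator: v_13(3/15379) = -3. Step 2 — apply |x|_p = p^{-v_p(x)} = 13^{3} = 2197.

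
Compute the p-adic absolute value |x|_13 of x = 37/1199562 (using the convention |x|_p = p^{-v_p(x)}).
|37/1199562|_13 = 28561

Step 1 — compute v_13(x) by factoring powers of 13 out of the numerator and denominator: v_13(37/1199562) = -4. Step 2 — apply |x|_p = p^{-v_p(x)} = 13^{4} = 28561.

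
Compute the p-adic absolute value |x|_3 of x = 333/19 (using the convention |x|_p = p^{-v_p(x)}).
|333/19|_3 = 1/9

Step 1 — compute v_3(x) by factoring powers of 3 out of the numerator and denominator: v_3(333/19) = 2. Step 2 — apply |x|_p = p^{-v_p(x)} = 3^{-2} = 1/9.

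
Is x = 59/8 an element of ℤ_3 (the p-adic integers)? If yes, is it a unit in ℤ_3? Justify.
x ∈ ℤ_3^× (unit); v_3(x) = 0

ℤ_3 = {x ∈ ℚ_3 : v_3(x) ≥ 0} and ℤ_3^× = {x ∈ ℤ_3 : v_3(x) = 0}. Here v_3(59/8) = v_3(num) − v_3(den) = 0; compare against these criteria.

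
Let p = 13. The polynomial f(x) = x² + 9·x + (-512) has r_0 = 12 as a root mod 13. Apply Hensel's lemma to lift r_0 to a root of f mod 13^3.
r_2 = 1546 (mod 2197)

Hensel: r_{i+1} = r_i − f(r_i)·(f′(r_i))^{-1} mod 13^{i+2}, f′(x) = 2x + 9. Iterate:
  r_0 = 12 (mod 13)
  r_1 = 25 (mod 169)
  r_2 = 1546 (mod 2197)
Final: r = 1546 satisfies f(r) ≡ 0 mod 13^3.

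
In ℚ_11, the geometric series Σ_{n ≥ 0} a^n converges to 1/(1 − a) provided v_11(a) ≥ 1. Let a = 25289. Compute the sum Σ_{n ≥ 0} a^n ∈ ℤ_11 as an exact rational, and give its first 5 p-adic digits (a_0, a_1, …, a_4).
Σ a^n = 1/(1 − a) = -1/25288;  first 5 digits = (1, 0, 0, 8, 1)

v_11(a) = 3 ≥ 1, so the series converges in ℤ_11 to 1/(1 − a) = 1/(1 − 25289) = -1/25288. Expand this rational in ℤ_11: compute digits iteratively via d_i = x_i mod 11, x_{i+1} = (x_i − d_i)/11. The first 5 digits are (1, 0, 0, 8, 1).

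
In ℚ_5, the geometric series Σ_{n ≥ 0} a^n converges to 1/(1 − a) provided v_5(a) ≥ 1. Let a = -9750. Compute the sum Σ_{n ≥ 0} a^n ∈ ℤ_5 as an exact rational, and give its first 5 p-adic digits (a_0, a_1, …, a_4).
Σ a^n = 1/(1 − a) = 1/9751;  first 5 digits = (1, 0, 0, 2, 4)

v_5(a) = 3 ≥ 1, so the series converges in ℤ_5 to 1/(1 − a) = 1/(1 − (-9750)) = 1/9751. Expand this rational in ℤ_5: compute digits iteratively via d_i = x_i mod 5, x_{i+1} = (x_i − d_i)/5. The first 5 digits are (1, 0, 0, 2, 4).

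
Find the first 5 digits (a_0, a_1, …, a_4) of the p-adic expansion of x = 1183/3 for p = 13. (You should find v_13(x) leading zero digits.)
(a_0, …, a_4) = (0, 0, 11, 8, 8)

v_13(1183/3) = 2, so a_0 = ... = a_1 = 0. Factor out: x = 13^2 · u with u = 7/3 a unit in ℤ_13. Expand u iteratively via a_{v+i} = u_i mod 13, u_{i+1} = (u_i − a_{v+i})/13:
  u_0 = 7/3;  a_2 = 11;  u_1 = (u_0 − 11)/13 = -2/3
  u_1 = -2/3;  a_3 = 8;  u_2 = (u_1 − 8)/13 = -2/3
  u_2 = -2/3;  a_4 = 8;  u_3 = (u_2 − 8)/13 = -2/3
Digits: (0, 0, 11, 8, 8).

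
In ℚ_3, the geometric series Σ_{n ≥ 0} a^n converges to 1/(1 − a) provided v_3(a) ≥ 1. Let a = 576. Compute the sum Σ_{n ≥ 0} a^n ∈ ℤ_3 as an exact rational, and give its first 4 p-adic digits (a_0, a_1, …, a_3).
Σ a^n = 1/(1 − a) = -1/575;  first 4 digits = (1, 0, 1, 0)

v_3(a) = 2 ≥ 1, so the series converges in ℤ_3 to 1/(1 − a) = 1/(1 − 576) = -1/575. Expand this rational in ℤ_3: compute digits iteratively via d_i = x_i mod 3, x_{i+1} = (x_i − d_i)/3. The first 4 digits are (1, 0, 1, 0).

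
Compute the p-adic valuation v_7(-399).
v_7(-399) = 1

v_7(n) is the largest exponent k such that 7^k divides n. Factor out: -399 = -7^1 · 57. (Sign doesn't affect v_p.) So v_7(-399) = 1.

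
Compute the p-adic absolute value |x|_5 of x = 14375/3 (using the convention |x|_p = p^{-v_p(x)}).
|14375/3|_5 = 1/625

Step 1 — compute v_5(x) by factoring powers of 5 out of the numerator and denominator: v_5(14375/3) = 4. Step 2 — apply |x|_p = p^{-v_p(x)} = 5^{-4} = 1/625.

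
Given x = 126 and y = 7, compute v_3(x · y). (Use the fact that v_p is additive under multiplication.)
v_3(882) = 2

v_p(x) = 2 (factor: 126 = 3^2 · 14); v_p(y) = 0 (factor: 7 = 3^0 · 7). Additivity: v_p(xy) = v_p(x) + v_p(y) = 2 + 0 = 2. (Direct check: xy = 882 = 3^2 · (98).)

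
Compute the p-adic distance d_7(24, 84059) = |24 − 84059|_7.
d_7(24, 84059) = 1/16807

Step 1 — x − y = 24 − 84059 = -84035. Step 2 — v_7(-84035) = 5 (factor: -84035 = −(7^5 · 5); the sign does not affect v_p). Step 3 — |x − y|_7 = 7^{-5} = 1/16807.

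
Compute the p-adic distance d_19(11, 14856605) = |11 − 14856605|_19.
d_19(11, 14856605) = 1/2476099

Step 1 — x − y = 11 − 14856605 = -14856594. Step 2 — v_19(-14856594) = 5 (factor: -14856594 = −(19^5 · 6); the sign does not affect v_p). Step 3 — |x − y|_19 = 19^{-5} = 1/2476099.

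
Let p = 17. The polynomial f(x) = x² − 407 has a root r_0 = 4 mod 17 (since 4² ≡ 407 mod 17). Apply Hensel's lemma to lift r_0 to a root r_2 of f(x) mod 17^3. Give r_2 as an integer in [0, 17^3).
r_2 = 378 (mod 4913)

Hensel's recurrence: r_{i+1} = r_i − f(r_i)·(f′(r_i))^{-1} mod 17^{i+2}, with f′(x) = 2x. Iterate:
  r_0 = 4 (mod 17)
  r_1 = 89 (mod 289)
  r_2 = 378 (mod 4913)
Final: r_2 = 378, and one checks f(r_2) ≡ 0 mod 17^3.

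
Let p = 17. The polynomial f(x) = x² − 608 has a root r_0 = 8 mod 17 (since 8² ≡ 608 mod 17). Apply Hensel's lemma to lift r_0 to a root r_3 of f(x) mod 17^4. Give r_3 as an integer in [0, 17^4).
r_3 = 15937 (mod 83521)

Hensel's recurrence: r_{i+1} = r_i − f(r_i)·(f′(r_i))^{-1} mod 17^{i+2}, with f′(x) = 2x. Iterate:
  r_0 = 8 (mod 17)
  r_1 = 42 (mod 289)
  r_2 = 1198 (mod 4913)
  r_3 = 15937 (mod 83521)
Final: r_3 = 15937, and one checks f(r_3) ≡ 0 mod 17^4.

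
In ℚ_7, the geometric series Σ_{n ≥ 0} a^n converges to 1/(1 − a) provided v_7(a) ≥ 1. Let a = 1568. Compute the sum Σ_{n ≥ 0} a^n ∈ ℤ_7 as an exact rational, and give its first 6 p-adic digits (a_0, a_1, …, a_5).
Σ a^n = 1/(1 − a) = -1/1567;  first 6 digits = (1, 0, 4, 4, 2, 6)

v_7(a) = 2 ≥ 1, so the series converges in ℤ_7 to 1/(1 − a) = 1/(1 − 1568) = -1/1567. Expand this rational in ℤ_7: compute digits iteratively via d_i = x_i mod 7, x_{i+1} = (x_i − d_i)/7. The first 6 digits are (1, 0, 4, 4, 2, 6).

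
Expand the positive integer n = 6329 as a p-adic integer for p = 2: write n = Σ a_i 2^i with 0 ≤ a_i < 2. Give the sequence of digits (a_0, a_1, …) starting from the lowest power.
(a_0, a_1, …) = (1, 0, 0, 1, 1, 1, 0, 1, 0, 0, 0, 1, 1)

Repeated division by 2 gives the digits low-to-high: 6329 = 1 + 1·2^3 + 1·2^4 + 1·2^5 + 1·2^7 + 1·2^11 + 1·2^12. Digit sequence: (1, 0, 0, 1, 1, 1, 0, 1, 0, 0, 0, 1, 1).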